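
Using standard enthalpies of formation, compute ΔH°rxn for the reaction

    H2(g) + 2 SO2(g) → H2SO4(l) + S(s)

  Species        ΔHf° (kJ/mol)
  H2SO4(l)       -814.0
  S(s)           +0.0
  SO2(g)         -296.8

ΔH°rxn = -220.4 kJ/mol

Products: 1·(-814.0) + 1·(+0.0) = -814.0
Reactants: 1·(+0.0) + 2·(-296.8) = -593.6
ΔH°rxn = (-814.0) − (-593.6) = -220.4 kJ/mol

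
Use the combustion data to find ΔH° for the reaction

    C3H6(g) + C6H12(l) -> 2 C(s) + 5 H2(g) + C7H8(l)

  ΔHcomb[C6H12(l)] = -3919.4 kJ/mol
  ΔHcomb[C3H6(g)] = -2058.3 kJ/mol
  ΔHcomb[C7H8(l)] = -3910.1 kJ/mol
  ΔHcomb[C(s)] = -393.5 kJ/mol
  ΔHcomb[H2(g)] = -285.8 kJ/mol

ΔH° = 148.4 kJ/mol

Using ΔH = Σ nΔHc°(reactants) − Σ nΔHc°(products):
= [1·(-2058.3) + 1·(-3919.4)] − [2·(-393.5) + 5·(-285.8) + 1·(-3910.1)]
= 148.4 kJ/mol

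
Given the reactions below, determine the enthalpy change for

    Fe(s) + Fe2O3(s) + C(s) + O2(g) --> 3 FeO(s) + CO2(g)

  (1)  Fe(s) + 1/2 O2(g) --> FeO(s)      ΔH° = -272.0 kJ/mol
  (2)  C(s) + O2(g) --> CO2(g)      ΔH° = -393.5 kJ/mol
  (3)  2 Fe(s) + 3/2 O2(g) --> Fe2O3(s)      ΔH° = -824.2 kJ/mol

ΔH° = -385.3 kJ/mol

(1) × 3: (3)·(-272.0) = -816.0 kJ/mol
(2) as written: -393.5 kJ/mol
(3) reversed: +824.2 kJ/mol
Since enthalpy is a state function, ΔH° = (-816.0) + (-393.5) + (+824.2) = -385.3 kJ/mol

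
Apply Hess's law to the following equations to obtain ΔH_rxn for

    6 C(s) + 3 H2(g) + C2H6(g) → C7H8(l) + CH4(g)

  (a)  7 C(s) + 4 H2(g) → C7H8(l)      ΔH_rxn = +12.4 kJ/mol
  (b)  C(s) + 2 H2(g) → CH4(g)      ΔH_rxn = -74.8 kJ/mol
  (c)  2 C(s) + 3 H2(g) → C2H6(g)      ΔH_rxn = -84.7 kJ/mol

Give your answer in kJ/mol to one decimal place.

(a) as written (C7H8(l) already on the product side): +12.4 kJ/mol
(b) as written (CH4(g) already on the product side): -74.8 kJ/mol
(c) reversed (reverse to put C2H6(g) on the reactant side): +84.7 kJ/mol
Combining the equations, ΔH_rxn = (1)·(+12.4) + (1)·(-74.8) + (-1)·(-84.7) = 22.3 kJ/mol

ΔH_rxn = 22.3 kJ/mol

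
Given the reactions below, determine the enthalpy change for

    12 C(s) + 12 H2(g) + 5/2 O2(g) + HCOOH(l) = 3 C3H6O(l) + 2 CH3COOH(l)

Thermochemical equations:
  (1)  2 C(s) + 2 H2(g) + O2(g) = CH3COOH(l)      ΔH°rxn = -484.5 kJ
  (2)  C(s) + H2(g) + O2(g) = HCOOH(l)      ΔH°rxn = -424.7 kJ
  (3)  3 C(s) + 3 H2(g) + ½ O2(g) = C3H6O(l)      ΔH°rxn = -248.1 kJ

(1) × 2 (×2 to match 2 CH3COOH(l) in the target): (2)·(-484.5) = -969.0 kJ
(2) reversed (HCOOH(l) must end up as a reactant): +424.7 kJ
(3) × 3 (scale by 3 for the 3 C3H6O(l)): (3)·(-248.1) = -744.3 kJ
ΔH°rxn = (-969.0) + (+424.7) + (-744.3) = -1288.6 kJ

ΔH°rxn = -1288.6 kJ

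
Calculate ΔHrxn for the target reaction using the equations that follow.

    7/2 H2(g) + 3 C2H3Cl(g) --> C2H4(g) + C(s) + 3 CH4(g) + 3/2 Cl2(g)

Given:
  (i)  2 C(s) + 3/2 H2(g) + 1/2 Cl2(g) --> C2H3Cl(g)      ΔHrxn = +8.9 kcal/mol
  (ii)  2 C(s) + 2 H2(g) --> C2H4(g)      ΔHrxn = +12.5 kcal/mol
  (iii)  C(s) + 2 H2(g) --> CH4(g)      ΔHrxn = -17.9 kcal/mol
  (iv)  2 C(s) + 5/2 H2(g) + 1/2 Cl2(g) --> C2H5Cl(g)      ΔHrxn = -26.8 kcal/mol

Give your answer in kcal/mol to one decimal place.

ΔHrxn = -67.9 kcal/mol

(i) reversed and × 3: (-3)·(+8.9) = -26.7 kcal/mol
(ii) as written: +12.5 kcal/mol
(iii) × 3: (3)·(-17.9) = -53.7 kcal/mol
(iv): not needed.
ΔHrxn = (-3)·(+8.9) + (1)·(+12.5) + (3)·(-17.9) = -67.9 kcal/mol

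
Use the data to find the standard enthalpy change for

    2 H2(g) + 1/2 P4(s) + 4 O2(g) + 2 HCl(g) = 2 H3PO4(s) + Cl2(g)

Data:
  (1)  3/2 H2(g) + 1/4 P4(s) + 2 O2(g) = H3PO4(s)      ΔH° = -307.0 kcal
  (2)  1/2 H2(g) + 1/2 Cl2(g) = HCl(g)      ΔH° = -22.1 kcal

(1) × 2: (2)·(-307.0) = -614.0 kcal
(2) reversed and × 2: (-2)·(-22.1) = +44.2 kcal
ΔH° = (2)·(-307.0) + (-2)·(-22.1) = -569.8 kcal

ΔH° = -569.8 kcal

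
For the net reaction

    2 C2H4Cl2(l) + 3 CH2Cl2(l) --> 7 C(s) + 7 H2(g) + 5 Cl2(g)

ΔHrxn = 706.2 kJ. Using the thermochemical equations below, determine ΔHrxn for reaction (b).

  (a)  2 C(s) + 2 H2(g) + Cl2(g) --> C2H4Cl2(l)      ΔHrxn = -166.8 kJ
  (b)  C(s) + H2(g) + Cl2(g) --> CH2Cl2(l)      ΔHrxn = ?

ΔHrxn = -124.2 kJ

(a) reversed and × 2: (-2)·(-166.8) = +333.6 kJ
(b) reversed and × 3: contributes −3·x
+706.2 = (+333.6) − 3·x
x = (+706.2 − (+333.6)) / (-3) = -124.2 kJ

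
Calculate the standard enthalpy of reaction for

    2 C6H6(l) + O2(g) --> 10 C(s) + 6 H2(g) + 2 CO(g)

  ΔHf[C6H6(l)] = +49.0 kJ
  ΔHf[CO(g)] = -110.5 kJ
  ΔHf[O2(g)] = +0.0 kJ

Products: 10·(+0.0) + 6·(+0.0) + 2·(-110.5) = -221.0
Reactants: 2·(+49.0) + 1·(+0.0) = +98.0
ΔH°rxn = (-221.0) − (+98.0) = -319.0 kJ

ΔH°rxn = -319.0 kJ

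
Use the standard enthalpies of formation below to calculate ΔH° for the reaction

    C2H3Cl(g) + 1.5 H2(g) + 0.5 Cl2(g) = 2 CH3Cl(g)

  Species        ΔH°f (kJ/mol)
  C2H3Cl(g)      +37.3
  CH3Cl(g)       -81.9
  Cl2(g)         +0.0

ΔH° = -201.1 kJ/mol

ΔH°rxn = Σ nΔHf°(products) − Σ nΔHf°(reactants).
Products: 2·(-81.9) = -163.8
Reactants: 1·(+37.3) + 3/2·(+0.0) + 1/2·(+0.0) = +37.3
ΔH° = (-163.8) − (+37.3) = -201.1 kJ/mol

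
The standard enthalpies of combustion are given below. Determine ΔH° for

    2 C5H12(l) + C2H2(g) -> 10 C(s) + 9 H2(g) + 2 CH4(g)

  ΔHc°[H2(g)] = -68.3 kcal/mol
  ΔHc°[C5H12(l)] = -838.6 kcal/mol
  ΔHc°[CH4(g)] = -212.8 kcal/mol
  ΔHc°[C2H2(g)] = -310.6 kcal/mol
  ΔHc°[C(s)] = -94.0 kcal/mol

ΔH° = -7.5 kcal/mol

Using ΔH = Σ nΔHc°(reactants) − Σ nΔHc°(products):
= [2·(-838.6) + 1·(-310.6)] − [10·(-94.0) + 9·(-68.3) + 2·(-212.8)]
= -7.5 kcal/mol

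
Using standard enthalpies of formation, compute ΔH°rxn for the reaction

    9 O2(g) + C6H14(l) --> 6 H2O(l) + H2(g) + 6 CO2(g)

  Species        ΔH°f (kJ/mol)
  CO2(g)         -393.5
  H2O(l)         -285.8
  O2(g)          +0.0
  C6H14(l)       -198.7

ΔH°rxn = Σ nΔHf°(products) − Σ nΔHf°(reactants).
Products: 6·(-285.8) + 1·(+0.0) + 6·(-393.5) = -4075.8
Reactants: 9·(+0.0) + 1·(-198.7) = -198.7
ΔH°rxn = (-4075.8) − (-198.7) = -3877.1 kJ/mol

ΔH°rxn = -3877.1 kJ/mol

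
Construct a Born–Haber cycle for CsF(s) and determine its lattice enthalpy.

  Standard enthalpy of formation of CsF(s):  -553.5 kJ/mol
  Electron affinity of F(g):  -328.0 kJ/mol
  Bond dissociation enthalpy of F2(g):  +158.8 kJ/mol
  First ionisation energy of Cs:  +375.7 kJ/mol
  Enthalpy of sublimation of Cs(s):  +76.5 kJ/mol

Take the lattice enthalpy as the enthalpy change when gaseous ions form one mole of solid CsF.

ΔHf° = 1·ΔHsub + 1·(ΣIE) + 1/2·D(F2) + 1·EA + U
-553.5 = 1·(+76.5) + 1·(+375.7) + 1/2·(+158.8) + 1·(-328.0) + U
U = -553.5 − (+203.6) = -757.1 kJ/mol

U = -757.1 kJ/mol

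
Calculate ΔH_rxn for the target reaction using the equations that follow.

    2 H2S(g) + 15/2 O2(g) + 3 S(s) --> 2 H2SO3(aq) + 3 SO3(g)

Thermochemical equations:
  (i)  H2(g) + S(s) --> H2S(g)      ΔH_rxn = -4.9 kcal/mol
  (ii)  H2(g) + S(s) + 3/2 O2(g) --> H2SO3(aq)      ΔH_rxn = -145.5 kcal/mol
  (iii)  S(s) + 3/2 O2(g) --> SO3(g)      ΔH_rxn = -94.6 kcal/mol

ΔH_rxn = -565.0 kcal/mol

(i) reversed and × 2 (H2S(g) must end up as a reactant; ×2 to match 2 H2S(g) in the target): (-2)·(-4.9) = +9.8 kcal/mol
(ii) × 2 (scale by 2 for the 2 H2SO3(aq)): (2)·(-145.5) = -291.0 kcal/mol
(iii) × 3 (scale by 3 for the 3 SO3(g)): (3)·(-94.6) = -283.8 kcal/mol
Summing the manipulated equations, ΔH_rxn = (+9.8) + (-291.0) + (-283.8) = -565.0 kcal/mol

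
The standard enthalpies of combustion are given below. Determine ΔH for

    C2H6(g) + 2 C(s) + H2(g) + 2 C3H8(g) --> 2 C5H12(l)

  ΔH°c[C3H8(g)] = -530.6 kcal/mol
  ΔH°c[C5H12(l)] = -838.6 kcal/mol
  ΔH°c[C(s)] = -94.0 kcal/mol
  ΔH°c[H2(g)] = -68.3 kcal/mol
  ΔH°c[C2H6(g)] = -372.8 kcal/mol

Using ΔH = Σ nΔHc°(reactants) − Σ nΔHc°(products):
= [1·(-372.8) + 2·(-94.0) + 1·(-68.3) + 2·(-530.6)] − [2·(-838.6)]
= -13.1 kcal/mol

ΔH = -13.1 kcal/mol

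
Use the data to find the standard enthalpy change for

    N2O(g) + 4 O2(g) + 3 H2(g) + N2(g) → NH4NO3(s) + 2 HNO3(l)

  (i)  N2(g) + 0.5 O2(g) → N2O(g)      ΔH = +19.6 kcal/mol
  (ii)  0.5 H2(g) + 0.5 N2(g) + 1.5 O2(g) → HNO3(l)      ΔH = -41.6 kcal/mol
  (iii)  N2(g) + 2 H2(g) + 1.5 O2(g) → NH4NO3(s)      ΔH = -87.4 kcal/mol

(i) reversed: -19.6 kcal/mol
(ii) × 2: (2)·(-41.6) = -83.2 kcal/mol
(iii) as written: -87.4 kcal/mol
By Hess's law, ΔH = (-1)·(+19.6) + (2)·(-41.6) + (1)·(-87.4) = -190.2 kcal/mol

ΔH = -190.2 kcal/mol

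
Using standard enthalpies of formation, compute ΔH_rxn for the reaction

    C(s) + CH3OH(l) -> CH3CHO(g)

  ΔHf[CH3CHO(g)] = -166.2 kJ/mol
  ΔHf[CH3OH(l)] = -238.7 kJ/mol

ΔH_rxn = 72.5 kJ/mol

Products: 1·(-166.2) = -166.2
Reactants: 1·(+0.0) + 1·(-238.7) = -238.7
ΔH_rxn = (-166.2) − (-238.7) = 72.5 kJ/mol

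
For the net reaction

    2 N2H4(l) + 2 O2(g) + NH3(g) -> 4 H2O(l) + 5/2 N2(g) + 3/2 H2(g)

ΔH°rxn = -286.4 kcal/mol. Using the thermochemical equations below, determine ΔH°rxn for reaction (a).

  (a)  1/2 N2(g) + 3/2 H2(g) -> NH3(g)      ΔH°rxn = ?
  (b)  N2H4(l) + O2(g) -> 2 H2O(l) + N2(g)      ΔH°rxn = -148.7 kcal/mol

ΔH°rxn = -11.0 kcal/mol

(a) reversed: contributes −x
(b) × 2: (2)·(-148.7) = -297.4 kcal/mol
-286.4 = (-297.4) − x
x = (-286.4 − (-297.4)) / (-1) = -11.0 kcal/mol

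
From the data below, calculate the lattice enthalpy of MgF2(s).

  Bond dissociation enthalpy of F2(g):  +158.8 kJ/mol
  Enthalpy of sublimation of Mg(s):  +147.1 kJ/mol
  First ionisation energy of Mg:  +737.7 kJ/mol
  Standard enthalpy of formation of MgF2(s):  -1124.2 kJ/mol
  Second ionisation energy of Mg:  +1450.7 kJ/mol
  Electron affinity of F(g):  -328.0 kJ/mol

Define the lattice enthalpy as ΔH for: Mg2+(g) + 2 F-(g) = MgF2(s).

U = -2962.5 kJ/mol

ΔHf° = 1·ΔHsub + 1·(ΣIE) + 1·D(F2) + 2·EA + U
-1124.2 = 1·(+147.1) + 1·(+2188.4) + 1·(+158.8) + 2·(-328.0) + U
U = -1124.2 − (+1838.3) = -2962.5 kJ/mol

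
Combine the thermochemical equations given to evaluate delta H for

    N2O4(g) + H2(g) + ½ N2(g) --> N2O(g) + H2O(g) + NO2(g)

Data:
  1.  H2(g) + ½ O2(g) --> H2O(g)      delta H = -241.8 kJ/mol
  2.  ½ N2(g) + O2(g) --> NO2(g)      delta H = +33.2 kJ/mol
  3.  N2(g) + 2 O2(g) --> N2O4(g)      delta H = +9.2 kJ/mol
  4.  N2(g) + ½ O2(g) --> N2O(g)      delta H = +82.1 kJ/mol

delta H = -135.7 kJ/mol

eq. 1 as written (H2O(g) already on the product side): -241.8 kJ/mol
eq. 2 as written (NO2(g) already on the product side): +33.2 kJ/mol
eq. 3 reversed (N2O4(g) must end up as a reactant): -9.2 kJ/mol
eq. 4 as written (N2O(g) already on the product side): +82.1 kJ/mol
delta H = (-241.8) + (+33.2) + (-9.2) + (+82.1) = -135.7 kJ/mol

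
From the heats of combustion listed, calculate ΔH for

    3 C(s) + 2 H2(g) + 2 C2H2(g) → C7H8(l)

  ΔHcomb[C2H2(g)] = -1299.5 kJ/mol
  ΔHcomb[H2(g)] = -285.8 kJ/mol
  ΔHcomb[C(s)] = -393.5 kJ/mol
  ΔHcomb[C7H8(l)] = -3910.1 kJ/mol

ΔH = -441.0 kJ/mol

With combustion enthalpies, reactants minus products:
= [3·(-393.5) + 2·(-285.8) + 2·(-1299.5)] − [1·(-3910.1)]
= -441.0 kJ/mol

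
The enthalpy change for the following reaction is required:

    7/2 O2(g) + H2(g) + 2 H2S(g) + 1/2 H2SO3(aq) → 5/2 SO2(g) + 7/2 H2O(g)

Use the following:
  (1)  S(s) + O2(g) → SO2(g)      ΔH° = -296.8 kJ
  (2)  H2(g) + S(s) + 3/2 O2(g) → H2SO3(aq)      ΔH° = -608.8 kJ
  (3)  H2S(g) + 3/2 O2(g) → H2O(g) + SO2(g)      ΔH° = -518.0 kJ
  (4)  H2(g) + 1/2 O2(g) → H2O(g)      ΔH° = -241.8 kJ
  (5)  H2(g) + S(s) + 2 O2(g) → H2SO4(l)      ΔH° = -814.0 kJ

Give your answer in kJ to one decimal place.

ΔH° = -1242.7 kJ

(1) × 1/2: (1/2)·(-296.8) = -148.4 kJ
(2) reversed and × 1/2 (reverse to put H2SO3(aq) on the reactant side; ×1/2 to match 1/2 H2SO3(aq) in the target): (-1/2)·(-608.8) = +304.4 kJ
(3) × 2 (scale by 2 for the 2 H2S(g)): (2)·(-518.0) = -1036.0 kJ
(4) × 3/2: (3/2)·(-241.8) = -362.7 kJ
(5): not needed (H2SO4(l) appears nowhere else).
Combining the equations, ΔH° = (1/2)·(-296.8) + (-1/2)·(-608.8) + (2)·(-518.0) + (3/2)·(-241.8) = -1242.7 kJ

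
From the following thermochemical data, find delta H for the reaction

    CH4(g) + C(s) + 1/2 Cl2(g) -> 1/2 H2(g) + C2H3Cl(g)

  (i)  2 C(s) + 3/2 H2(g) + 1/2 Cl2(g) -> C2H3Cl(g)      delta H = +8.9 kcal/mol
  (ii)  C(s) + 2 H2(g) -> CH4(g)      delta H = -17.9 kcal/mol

(i) as written (C2H3Cl(g) already on the product side): +8.9 kcal/mol
(ii) reversed (reverse to put CH4(g) on the reactant side): +17.9 kcal/mol
Combining the equations, delta H = (1)·(+8.9) + (-1)·(-17.9) = 26.8 kcal/mol

delta H = 26.8 kcal/mol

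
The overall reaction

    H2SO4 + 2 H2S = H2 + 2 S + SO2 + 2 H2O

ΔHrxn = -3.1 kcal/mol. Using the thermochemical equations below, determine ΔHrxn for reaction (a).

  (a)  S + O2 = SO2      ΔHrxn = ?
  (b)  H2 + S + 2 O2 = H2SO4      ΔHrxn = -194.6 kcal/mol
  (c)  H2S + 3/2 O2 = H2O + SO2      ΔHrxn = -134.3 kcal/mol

ΔHrxn = -70.9 kcal/mol

(a) reversed: contributes −x
(b) reversed (reverse to put H2SO4 on the reactant side): +194.6 kcal/mol
(c) × 2 (×2 to match 2 H2S in the target): (2)·(-134.3) = -268.6 kcal/mol
-3.1 = (+194.6) + (-268.6) − x
x = (-3.1 − (-74.0)) / (-1) = -70.9 kcal/mol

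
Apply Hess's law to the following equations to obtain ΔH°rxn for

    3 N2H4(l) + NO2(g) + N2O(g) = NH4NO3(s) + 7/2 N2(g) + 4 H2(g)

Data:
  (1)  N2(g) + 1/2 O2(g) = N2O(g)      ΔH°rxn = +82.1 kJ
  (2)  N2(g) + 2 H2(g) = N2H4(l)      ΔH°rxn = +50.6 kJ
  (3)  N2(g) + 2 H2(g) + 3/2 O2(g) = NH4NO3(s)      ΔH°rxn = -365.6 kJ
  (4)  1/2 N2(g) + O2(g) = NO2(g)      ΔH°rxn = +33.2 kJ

(1) reversed: -82.1 kJ
(2) reversed and × 3: (-3)·(+50.6) = -151.8 kJ
(3) as written: -365.6 kJ
(4) reversed: -33.2 kJ
ΔH°rxn = (-82.1) + (-151.8) + (-365.6) + (-33.2) = -632.7 kJ

ΔH°rxn = -632.7 kJ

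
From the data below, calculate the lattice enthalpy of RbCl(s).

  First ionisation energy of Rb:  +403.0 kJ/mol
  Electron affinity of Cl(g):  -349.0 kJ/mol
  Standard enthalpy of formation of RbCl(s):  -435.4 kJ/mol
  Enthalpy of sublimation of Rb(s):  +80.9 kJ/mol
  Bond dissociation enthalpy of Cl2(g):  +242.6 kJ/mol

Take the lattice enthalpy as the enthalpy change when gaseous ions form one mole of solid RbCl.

ΔHf° = 1·ΔHsub + 1·(ΣIE) + 1/2·D(Cl2) + 1·EA + U
-435.4 = 1·(+80.9) + 1·(+403.0) + 1/2·(+242.6) + 1·(-349.0) + U
U = -435.4 − (+256.2) = -691.6 kJ/mol

U = -691.6 kJ/mol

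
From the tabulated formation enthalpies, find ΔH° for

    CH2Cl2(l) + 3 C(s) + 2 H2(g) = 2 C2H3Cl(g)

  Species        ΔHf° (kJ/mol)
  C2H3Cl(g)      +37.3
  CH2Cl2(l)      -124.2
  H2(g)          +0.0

Products: 2·(+37.3) = +74.6
Reactants: 1·(-124.2) + 3·(+0.0) + 2·(+0.0) = -124.2
ΔH° = (+74.6) − (-124.2) = 198.8 kJ/mol

ΔH° = 198.8 kJ/mol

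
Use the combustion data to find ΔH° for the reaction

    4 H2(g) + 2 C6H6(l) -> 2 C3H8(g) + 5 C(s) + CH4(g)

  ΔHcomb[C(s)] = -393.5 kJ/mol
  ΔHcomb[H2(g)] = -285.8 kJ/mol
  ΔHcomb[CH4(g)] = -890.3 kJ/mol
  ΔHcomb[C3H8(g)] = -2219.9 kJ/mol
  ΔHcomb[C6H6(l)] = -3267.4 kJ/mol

ΔH° = -380.4 kJ/mol

With combustion enthalpies, reactants minus products:
= [4·(-285.8) + 2·(-3267.4)] − [2·(-2219.9) + 5·(-393.5) + 1·(-890.3)]
= -380.4 kJ/mol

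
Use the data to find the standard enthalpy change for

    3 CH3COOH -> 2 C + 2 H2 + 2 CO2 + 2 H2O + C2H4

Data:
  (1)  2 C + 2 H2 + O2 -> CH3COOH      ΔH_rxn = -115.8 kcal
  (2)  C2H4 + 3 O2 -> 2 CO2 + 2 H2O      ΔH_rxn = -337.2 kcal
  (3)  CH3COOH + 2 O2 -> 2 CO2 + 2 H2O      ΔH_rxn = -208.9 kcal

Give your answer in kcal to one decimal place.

(1) reversed: +115.8 kcal
(2) reversed: +337.2 kcal
(3) × 2: (2)·(-208.9) = -417.8 kcal
Since enthalpy is a state function, ΔH_rxn = (+115.8) + (+337.2) + (-417.8) = 35.2 kcal

ΔH_rxn = 35.2 kcal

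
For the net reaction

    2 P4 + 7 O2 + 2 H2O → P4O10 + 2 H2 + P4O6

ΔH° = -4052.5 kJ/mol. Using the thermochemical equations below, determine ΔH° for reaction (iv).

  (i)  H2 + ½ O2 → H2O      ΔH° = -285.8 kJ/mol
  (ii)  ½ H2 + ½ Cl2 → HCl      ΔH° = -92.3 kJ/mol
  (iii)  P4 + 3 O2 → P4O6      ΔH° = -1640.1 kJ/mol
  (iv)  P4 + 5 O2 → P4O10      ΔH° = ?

ΔH° = -2984.0 kJ/mol

(i) reversed and × 2 (H2O must end up as a reactant; ×2 to match 2 H2O in the target): (-2)·(-285.8) = +571.6 kJ/mol
(ii): not needed (HCl appears nowhere else).
(iii) as written (P4O6 already on the product side): -1640.1 kJ/mol
(iv) as written (P4O10 already on the product side): contributes x
-4052.5 = (+571.6) + (-1640.1) + x
x = (-4052.5 − (-1068.5)) / (1) = -2984.0 kJ/mol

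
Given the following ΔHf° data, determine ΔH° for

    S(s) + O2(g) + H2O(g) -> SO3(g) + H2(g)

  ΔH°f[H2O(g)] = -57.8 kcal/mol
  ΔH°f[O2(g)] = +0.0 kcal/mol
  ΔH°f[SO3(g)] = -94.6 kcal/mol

ΔH° = -36.8 kcal/mol

Products: 1·(-94.6) + 1·(+0.0) = -94.6
Reactants: 1·(+0.0) + 1·(+0.0) + 1·(-57.8) = -57.8
ΔH° = (-94.6) − (-57.8) = -36.8 kcal/mol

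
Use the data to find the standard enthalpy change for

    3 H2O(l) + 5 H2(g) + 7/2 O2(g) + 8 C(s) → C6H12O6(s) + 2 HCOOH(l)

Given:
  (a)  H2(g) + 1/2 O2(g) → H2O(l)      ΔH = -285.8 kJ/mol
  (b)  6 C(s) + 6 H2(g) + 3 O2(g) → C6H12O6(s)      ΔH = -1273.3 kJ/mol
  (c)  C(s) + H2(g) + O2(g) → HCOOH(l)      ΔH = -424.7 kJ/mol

ΔH = -1265.3 kJ/mol

(a) reversed and × 3 (H2O(l) must end up as a reactant; ×3 to match 3 H2O(l) in the target): (-3)·(-285.8) = +857.4 kJ/mol
(b) as written (C6H12O6(s) already on the product side): -1273.3 kJ/mol
(c) × 2 (×2 to match 2 HCOOH(l) in the target): (2)·(-424.7) = -849.4 kJ/mol
ΔH = (-3)·(-285.8) + (1)·(-1273.3) + (2)·(-424.7) = -1265.3 kJ/mol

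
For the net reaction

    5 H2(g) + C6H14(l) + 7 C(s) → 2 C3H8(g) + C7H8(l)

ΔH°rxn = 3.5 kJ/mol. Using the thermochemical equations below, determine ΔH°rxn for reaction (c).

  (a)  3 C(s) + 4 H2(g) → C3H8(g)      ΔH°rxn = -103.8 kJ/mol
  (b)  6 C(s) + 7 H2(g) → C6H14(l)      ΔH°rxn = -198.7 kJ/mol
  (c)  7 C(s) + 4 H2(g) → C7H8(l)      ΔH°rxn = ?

(a) × 2 (×2 to match 2 C3H8(g) in the target): (2)·(-103.8) = -207.6 kJ/mol
(b) reversed (C6H14(l) must end up as a reactant): +198.7 kJ/mol
(c) as written (C7H8(l) already on the product side): contributes x
+3.5 = (-207.6) + (+198.7) + x
x = (+3.5 − (-8.9)) / (1) = 12.4 kJ/mol

ΔH°rxn = 12.4 kJ/mol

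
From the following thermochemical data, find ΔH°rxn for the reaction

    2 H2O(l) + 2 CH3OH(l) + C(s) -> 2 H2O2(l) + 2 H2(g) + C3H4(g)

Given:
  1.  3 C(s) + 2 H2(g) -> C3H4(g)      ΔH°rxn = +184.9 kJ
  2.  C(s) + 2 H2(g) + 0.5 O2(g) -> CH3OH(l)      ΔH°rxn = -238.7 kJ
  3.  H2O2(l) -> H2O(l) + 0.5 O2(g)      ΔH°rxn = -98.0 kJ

ΔH°rxn = 858.3 kJ

eq. 1 as written (C3H4(g) already on the product side): +184.9 kJ
eq. 2 reversed and × 2 (reverse to put CH3OH(l) on the reactant side; ×2 to match 2 CH3OH(l) in the target): (-2)·(-238.7) = +477.4 kJ
eq. 3 reversed and × 2 (H2O2(l) must end up as a product; scale by 2 for the 2 H2O2(l)): (-2)·(-98.0) = +196.0 kJ
Since enthalpy is a state function, ΔH°rxn = (1)·(+184.9) + (-2)·(-238.7) + (-2)·(-98.0) = 858.3 kJ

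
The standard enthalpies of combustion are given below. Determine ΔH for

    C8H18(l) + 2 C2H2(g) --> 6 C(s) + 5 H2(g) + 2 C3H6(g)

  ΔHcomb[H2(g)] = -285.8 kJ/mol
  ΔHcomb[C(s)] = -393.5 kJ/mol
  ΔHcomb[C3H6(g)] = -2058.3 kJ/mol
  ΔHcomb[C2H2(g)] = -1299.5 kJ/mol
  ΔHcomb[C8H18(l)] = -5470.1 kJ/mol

ΔH = -162.5 kJ/mol

With combustion enthalpies, reactants minus products:
= [1·(-5470.1) + 2·(-1299.5)] − [6·(-393.5) + 5·(-285.8) + 2·(-2058.3)]
= -162.5 kJ/mol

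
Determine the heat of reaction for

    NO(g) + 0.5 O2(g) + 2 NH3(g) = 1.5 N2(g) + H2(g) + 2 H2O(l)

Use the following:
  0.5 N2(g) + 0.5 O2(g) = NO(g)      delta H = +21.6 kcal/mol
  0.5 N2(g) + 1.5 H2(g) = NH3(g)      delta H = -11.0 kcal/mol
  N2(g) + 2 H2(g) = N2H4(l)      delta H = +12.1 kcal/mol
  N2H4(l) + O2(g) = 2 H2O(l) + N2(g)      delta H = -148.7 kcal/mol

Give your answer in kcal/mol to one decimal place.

delta H = -136.2 kcal/mol

equation 1 reversed: -21.6 kcal/mol
equation 2 reversed and × 2: (-2)·(-11.0) = +22.0 kcal/mol
equation 3 as written: +12.1 kcal/mol
equation 4 as written: -148.7 kcal/mol
Summing the manipulated equations, delta H = (-1)·(+21.6) + (-2)·(-11.0) + (1)·(+12.1) + (1)·(-148.7) = -136.2 kcal/mol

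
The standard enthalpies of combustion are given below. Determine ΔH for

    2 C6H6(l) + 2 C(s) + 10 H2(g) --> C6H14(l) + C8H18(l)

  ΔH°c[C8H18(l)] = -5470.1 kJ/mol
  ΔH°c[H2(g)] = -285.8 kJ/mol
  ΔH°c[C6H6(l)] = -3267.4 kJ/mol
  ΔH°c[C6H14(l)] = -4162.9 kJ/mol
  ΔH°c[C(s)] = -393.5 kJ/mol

ΔH = -546.8 kJ/mol

Using ΔH = Σ nΔHc°(reactants) − Σ nΔHc°(products):
= [2·(-3267.4) + 2·(-393.5) + 10·(-285.8)] − [1·(-4162.9) + 1·(-5470.1)]
= -546.8 kJ/mol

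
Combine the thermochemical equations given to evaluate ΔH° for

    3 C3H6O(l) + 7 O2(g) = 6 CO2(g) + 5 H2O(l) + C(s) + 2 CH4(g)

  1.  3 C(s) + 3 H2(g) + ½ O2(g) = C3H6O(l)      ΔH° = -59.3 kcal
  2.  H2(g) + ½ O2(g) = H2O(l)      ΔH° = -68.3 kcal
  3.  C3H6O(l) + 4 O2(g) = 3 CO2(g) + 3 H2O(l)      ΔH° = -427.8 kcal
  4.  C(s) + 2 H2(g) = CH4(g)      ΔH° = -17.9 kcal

eq. 1 reversed: +59.3 kcal
eq. 2 reversed: +68.3 kcal
eq. 3 × 2: (2)·(-427.8) = -855.6 kcal
eq. 4 × 2: (2)·(-17.9) = -35.8 kcal
Combining the equations, ΔH° = (+59.3) + (+68.3) + (-855.6) + (-35.8) = -763.8 kcal

ΔH° = -763.8 kcal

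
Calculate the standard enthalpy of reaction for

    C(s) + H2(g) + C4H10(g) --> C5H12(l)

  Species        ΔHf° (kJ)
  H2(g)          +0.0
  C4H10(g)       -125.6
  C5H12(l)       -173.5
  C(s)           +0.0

ΔHrxn = -47.9 kJ

ΔH°rxn = Σ nΔHf°(products) − Σ nΔHf°(reactants).
Products: 1·(-173.5) = -173.5
Reactants: 1·(+0.0) + 1·(+0.0) + 1·(-125.6) = -125.6
ΔHrxn = (-173.5) − (-125.6) = -47.9 kJ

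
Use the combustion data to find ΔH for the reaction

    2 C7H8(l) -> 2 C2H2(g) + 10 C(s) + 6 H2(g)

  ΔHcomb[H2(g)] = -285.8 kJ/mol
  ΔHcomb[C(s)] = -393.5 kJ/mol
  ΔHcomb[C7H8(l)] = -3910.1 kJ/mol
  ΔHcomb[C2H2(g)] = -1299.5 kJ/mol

ΔH = 428.6 kJ/mol

Using ΔH = Σ nΔHc°(reactants) − Σ nΔHc°(products):
= [2·(-3910.1)] − [2·(-1299.5) + 10·(-393.5) + 6·(-285.8)]
= 428.6 kJ/mol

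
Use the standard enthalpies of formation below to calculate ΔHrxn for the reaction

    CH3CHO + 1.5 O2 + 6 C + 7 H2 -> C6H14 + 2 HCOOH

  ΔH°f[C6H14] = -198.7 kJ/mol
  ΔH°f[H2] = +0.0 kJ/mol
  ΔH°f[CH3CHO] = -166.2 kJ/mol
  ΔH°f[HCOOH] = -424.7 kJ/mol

ΔH°rxn = Σ nΔHf°(products) − Σ nΔHf°(reactants).
Products: 1·(-198.7) + 2·(-424.7) = -1048.1
Reactants: 1·(-166.2) + 3/2·(+0.0) + 6·(+0.0) + 7·(+0.0) = -166.2
ΔHrxn = (-1048.1) − (-166.2) = -881.9 kJ/mol

ΔHrxn = -881.9 kJ/mol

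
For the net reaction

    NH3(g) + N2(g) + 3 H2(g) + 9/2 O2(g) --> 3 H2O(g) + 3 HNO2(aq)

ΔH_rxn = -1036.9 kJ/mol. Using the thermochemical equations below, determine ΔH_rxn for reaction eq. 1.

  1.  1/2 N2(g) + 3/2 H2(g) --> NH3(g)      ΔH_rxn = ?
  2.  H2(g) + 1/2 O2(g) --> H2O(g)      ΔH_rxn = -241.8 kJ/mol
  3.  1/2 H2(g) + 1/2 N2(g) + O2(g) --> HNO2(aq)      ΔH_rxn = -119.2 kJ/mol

eq. 1 reversed: contributes −x
eq. 2 × 3: (3)·(-241.8) = -725.4 kJ/mol
eq. 3 × 3: (3)·(-119.2) = -357.6 kJ/mol
-1036.9 = (-725.4) + (-357.6) − x
x = (-1036.9 − (-1083.0)) / (-1) = -46.1 kJ/mol

ΔH_rxn = -46.1 kJ/mol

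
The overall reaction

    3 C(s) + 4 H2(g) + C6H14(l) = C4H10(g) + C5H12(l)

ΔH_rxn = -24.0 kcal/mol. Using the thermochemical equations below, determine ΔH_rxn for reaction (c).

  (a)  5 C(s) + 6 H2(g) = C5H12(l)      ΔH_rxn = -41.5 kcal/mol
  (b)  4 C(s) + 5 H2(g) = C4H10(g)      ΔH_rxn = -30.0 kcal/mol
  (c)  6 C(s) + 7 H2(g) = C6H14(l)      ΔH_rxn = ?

ΔH_rxn = -47.5 kcal/mol

(a) as written (C5H12(l) already on the product side): -41.5 kcal/mol
(b) as written (C4H10(g) already on the product side): -30.0 kcal/mol
(c) reversed (C6H14(l) must end up as a reactant): contributes −x
-24.0 = (-41.5) + (-30.0) − x
x = (-24.0 − (-71.5)) / (-1) = -47.5 kcal/mol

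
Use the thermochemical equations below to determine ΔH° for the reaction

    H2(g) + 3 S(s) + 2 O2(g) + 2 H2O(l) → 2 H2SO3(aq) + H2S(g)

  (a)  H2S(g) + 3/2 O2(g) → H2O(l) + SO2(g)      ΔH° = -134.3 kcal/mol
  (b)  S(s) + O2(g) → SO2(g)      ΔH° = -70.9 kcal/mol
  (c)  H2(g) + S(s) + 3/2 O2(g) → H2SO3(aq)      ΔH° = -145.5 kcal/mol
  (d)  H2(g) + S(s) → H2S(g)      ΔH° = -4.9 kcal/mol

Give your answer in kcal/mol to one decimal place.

(a) reversed and × 2 (H2O(l) must end up as a reactant; ×2 to match 2 H2O(l) in the target): (-2)·(-134.3) = +268.6 kcal/mol
(b) × 2: (2)·(-70.9) = -141.8 kcal/mol
(c) × 2 (×2 to match 2 H2SO3(aq) in the target): (2)·(-145.5) = -291.0 kcal/mol
(d) reversed: +4.9 kcal/mol
ΔH° = (+268.6) + (-141.8) + (-291.0) + (+4.9) = -159.3 kcal/mol

ΔH° = -159.3 kcal/mol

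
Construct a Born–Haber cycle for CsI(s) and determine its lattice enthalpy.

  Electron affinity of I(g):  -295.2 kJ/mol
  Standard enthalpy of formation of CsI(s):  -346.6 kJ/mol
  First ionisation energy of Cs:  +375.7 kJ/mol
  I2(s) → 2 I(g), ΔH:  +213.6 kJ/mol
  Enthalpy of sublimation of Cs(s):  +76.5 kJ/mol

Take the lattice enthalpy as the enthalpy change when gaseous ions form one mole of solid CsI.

U = -610.4 kJ/mol

ΔHf° = 1·ΔHsub + 1·(ΣIE) + 1/2·D(I2) + 1·EA + U
-346.6 = 1·(+76.5) + 1·(+375.7) + 1/2·(+213.6) + 1·(-295.2) + U
U = -346.6 − (+263.8) = -610.4 kJ/mol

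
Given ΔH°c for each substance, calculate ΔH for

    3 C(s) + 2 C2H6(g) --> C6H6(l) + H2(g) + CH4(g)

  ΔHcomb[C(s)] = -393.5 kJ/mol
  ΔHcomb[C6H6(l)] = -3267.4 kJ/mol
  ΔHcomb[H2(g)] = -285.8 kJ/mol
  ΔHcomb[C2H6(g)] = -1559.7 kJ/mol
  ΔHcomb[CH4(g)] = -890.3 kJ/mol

With combustion enthalpies, reactants minus products:
= [3·(-393.5) + 2·(-1559.7)] − [1·(-3267.4) + 1·(-285.8) + 1·(-890.3)]
= 143.6 kJ/mol

ΔH = 143.6 kJ/mol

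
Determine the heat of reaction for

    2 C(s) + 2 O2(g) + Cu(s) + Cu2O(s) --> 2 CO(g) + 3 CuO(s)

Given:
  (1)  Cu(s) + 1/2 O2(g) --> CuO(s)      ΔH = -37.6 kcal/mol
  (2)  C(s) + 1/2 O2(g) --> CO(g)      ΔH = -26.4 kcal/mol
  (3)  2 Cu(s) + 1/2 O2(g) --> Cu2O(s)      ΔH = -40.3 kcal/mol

ΔH = -125.3 kcal/mol

(1) × 3 (×3 to match 3 CuO(s) in the target): (3)·(-37.6) = -112.8 kcal/mol
(2) × 2 (scale by 2 for the 2 CO(g)): (2)·(-26.4) = -52.8 kcal/mol
(3) reversed (reverse to put Cu2O(s) on the reactant side): +40.3 kcal/mol
ΔH = (3)·(-37.6) + (2)·(-26.4) + (-1)·(-40.3) = -125.3 kcal/mol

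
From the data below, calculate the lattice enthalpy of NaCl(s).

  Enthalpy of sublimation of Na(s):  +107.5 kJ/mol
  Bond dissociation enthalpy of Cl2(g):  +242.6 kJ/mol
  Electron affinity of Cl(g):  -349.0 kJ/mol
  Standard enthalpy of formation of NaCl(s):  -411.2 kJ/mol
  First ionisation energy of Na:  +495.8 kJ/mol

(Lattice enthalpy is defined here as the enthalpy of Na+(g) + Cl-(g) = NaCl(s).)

U = -786.8 kJ/mol

ΔHf° = 1·ΔHsub + 1·(ΣIE) + 1/2·D(Cl2) + 1·EA + U
-411.2 = 1·(+107.5) + 1·(+495.8) + 1/2·(+242.6) + 1·(-349.0) + U
U = -411.2 − (+375.6) = -786.8 kJ/mol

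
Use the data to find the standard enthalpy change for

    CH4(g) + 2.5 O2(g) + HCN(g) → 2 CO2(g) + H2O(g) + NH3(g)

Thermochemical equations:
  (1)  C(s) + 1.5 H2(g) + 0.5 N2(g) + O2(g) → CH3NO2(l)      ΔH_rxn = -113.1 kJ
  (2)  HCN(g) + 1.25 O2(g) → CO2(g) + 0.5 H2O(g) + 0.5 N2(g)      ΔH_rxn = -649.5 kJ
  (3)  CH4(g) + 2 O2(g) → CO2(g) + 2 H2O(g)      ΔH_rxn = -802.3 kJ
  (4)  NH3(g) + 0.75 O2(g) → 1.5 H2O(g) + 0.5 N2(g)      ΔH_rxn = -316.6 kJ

(1): not needed (H2(g) appears nowhere else).
(2) as written (HCN(g) already on the reactant side): -649.5 kJ
(3) as written (CH4(g) already on the reactant side): -802.3 kJ
(4) reversed (reverse to put NH3(g) on the product side): +316.6 kJ
Combining the equations, ΔH_rxn = (-649.5) + (-802.3) + (+316.6) = -1135.2 kJ

ΔH_rxn = -1135.2 kJ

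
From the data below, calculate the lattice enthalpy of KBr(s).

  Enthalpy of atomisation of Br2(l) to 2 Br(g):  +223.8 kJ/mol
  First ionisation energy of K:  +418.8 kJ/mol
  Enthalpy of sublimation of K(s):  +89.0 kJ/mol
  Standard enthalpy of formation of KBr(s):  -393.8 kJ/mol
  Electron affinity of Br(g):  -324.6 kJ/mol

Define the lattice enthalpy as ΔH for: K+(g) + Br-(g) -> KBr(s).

ΔHf° = 1·ΔHsub + 1·(ΣIE) + 1/2·D(Br2) + 1·EA + U
-393.8 = 1·(+89.0) + 1·(+418.8) + 1/2·(+223.8) + 1·(-324.6) + U
U = -393.8 − (+295.1) = -688.9 kJ/mol

U = -688.9 kJ/mol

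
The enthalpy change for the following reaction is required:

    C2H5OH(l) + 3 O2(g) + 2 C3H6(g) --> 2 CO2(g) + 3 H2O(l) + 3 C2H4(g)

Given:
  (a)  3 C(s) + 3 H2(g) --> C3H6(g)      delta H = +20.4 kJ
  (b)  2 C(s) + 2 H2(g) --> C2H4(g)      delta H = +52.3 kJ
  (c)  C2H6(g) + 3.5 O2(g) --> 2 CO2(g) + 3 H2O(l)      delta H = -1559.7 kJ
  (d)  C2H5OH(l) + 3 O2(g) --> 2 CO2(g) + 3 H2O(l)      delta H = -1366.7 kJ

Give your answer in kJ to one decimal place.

delta H = -1250.6 kJ

(a) reversed and × 2: (-2)·(+20.4) = -40.8 kJ
(b) × 3: (3)·(+52.3) = +156.9 kJ
(c): not needed.
(d) as written: -1366.7 kJ
delta H = (-2)·(+20.4) + (3)·(+52.3) + (1)·(-1366.7) = -1250.6 kJ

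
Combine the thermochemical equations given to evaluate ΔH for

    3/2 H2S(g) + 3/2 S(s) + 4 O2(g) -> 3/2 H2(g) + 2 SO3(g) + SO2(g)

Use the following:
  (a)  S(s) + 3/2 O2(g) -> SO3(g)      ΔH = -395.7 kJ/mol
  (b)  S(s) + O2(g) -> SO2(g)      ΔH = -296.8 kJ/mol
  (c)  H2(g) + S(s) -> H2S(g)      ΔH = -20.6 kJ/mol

ΔH = -1057.3 kJ/mol

(a) × 2: (2)·(-395.7) = -791.4 kJ/mol
(b) as written: -296.8 kJ/mol
(c) reversed and × 3/2: (-3/2)·(-20.6) = +30.9 kJ/mol
Combining the equations, ΔH = (-791.4) + (-296.8) + (+30.9) = -1057.3 kJ/mol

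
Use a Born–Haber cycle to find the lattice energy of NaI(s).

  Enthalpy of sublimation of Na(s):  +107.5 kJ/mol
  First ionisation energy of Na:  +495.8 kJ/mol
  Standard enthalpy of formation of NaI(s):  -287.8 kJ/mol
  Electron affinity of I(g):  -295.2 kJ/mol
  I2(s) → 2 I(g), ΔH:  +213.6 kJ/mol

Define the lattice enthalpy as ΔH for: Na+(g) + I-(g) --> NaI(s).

ΔHf° = 1·ΔHsub + 1·(ΣIE) + 1/2·D(I2) + 1·EA + U
-287.8 = 1·(+107.5) + 1·(+495.8) + 1/2·(+213.6) + 1·(-295.2) + U
U = -287.8 − (+414.9) = -702.7 kJ/mol

U = -702.7 kJ/mol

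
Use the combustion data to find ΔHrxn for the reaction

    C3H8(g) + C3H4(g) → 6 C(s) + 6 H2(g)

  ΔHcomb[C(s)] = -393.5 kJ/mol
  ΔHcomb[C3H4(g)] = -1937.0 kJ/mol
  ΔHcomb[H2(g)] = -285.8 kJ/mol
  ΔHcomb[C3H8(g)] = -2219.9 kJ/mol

Using ΔH = Σ nΔHc°(reactants) − Σ nΔHc°(products):
= [1·(-2219.9) + 1·(-1937.0)] − [6·(-393.5) + 6·(-285.8)]
= -81.1 kJ/mol

ΔHrxn = -81.1 kJ/mol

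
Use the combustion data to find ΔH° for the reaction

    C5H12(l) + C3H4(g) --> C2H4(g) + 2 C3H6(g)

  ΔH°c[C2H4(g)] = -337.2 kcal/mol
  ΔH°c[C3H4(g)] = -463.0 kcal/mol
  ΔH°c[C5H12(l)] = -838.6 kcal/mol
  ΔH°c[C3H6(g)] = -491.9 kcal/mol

Using ΔH = Σ nΔHc°(reactants) − Σ nΔHc°(products):
= [1·(-838.6) + 1·(-463.0)] − [1·(-337.2) + 2·(-491.9)]
= 19.4 kcal/mol

ΔH° = 19.4 kcal/mol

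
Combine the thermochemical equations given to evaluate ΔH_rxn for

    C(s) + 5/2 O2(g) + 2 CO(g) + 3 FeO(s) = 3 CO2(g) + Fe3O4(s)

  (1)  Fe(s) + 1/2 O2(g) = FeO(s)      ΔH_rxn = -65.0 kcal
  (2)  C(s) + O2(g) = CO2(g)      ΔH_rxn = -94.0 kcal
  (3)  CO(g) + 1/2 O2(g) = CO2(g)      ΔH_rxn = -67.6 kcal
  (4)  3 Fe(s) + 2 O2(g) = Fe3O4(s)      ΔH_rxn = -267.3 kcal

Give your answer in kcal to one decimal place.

(1) reversed and × 3 (FeO(s) must end up as a reactant; scale by 3 for the 3 FeO(s)): (-3)·(-65.0) = +195.0 kcal
(2) as written (C(s) already on the reactant side): -94.0 kcal
(3) × 2 (×2 to match 2 CO(g) in the target): (2)·(-67.6) = -135.2 kcal
(4) as written (Fe3O4(s) already on the product side): -267.3 kcal
Combining the equations, ΔH_rxn = (-3)·(-65.0) + (1)·(-94.0) + (2)·(-67.6) + (1)·(-267.3) = -301.5 kcal

ΔH_rxn = -301.5 kcal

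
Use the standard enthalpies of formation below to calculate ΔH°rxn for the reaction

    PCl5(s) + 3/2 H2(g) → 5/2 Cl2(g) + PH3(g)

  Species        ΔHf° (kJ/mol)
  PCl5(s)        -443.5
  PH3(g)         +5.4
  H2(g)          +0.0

ΔH°rxn = Σ nΔHf°(products) − Σ nΔHf°(reactants).
Products: 5/2·(+0.0) + 1·(+5.4) = +5.4
Reactants: 1·(-443.5) + 3/2·(+0.0) = -443.5
ΔH°rxn = (+5.4) − (-443.5) = 448.9 kJ/mol

ΔH°rxn = 448.9 kJ/mol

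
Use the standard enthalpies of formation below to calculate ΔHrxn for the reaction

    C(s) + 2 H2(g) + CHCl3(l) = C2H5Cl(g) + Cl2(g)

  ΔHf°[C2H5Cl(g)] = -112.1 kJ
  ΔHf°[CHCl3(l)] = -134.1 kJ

ΔHrxn = 22.0 kJ

ΔH°rxn = Σ nΔHf°(products) − Σ nΔHf°(reactants).
Products: 1·(-112.1) + 1·(+0.0) = -112.1
Reactants: 1·(+0.0) + 2·(+0.0) + 1·(-134.1) = -134.1
ΔHrxn = (-112.1) − (-134.1) = 22.0 kJ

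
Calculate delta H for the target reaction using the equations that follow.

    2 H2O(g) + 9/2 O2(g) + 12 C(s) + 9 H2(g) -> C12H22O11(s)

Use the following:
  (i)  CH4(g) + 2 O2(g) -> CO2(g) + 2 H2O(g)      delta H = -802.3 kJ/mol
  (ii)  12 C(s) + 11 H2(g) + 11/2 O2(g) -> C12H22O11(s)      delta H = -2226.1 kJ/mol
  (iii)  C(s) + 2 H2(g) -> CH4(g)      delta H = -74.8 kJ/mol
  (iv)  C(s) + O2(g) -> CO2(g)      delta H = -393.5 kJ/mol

(i) reversed (H2O(g) must end up as a reactant): +802.3 kJ/mol
(ii) as written (C12H22O11(s) already on the product side): -2226.1 kJ/mol
(iii) reversed: +74.8 kJ/mol
(iv) as written: -393.5 kJ/mol
delta H = (+802.3) + (-2226.1) + (+74.8) + (-393.5) = -1742.5 kJ/mol

delta H = -1742.5 kJ/mol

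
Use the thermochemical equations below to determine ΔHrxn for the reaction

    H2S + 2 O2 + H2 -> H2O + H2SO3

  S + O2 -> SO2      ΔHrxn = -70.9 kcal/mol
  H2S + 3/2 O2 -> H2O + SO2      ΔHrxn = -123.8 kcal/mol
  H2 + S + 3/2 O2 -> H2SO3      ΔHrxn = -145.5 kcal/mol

equation 1 reversed: +70.9 kcal/mol
equation 2 as written (H2S already on the reactant side): -123.8 kcal/mol
equation 3 as written (H2SO3 already on the product side): -145.5 kcal/mol
Summing the manipulated equations, ΔHrxn = (+70.9) + (-123.8) + (-145.5) = -198.4 kcal/mol

ΔHrxn = -198.4 kcal/mol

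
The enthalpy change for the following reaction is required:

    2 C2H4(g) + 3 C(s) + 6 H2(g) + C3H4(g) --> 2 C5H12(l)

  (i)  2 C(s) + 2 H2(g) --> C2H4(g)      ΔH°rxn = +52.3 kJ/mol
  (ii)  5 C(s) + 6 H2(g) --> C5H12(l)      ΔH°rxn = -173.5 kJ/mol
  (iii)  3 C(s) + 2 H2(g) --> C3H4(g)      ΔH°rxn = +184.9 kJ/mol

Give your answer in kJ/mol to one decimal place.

(i) reversed and × 2: (-2)·(+52.3) = -104.6 kJ/mol
(ii) × 2: (2)·(-173.5) = -347.0 kJ/mol
(iii) reversed: -184.9 kJ/mol
Since enthalpy is a state function, ΔH°rxn = (-2)·(+52.3) + (2)·(-173.5) + (-1)·(+184.9) = -636.5 kJ/mol

ΔH°rxn = -636.5 kJ/mol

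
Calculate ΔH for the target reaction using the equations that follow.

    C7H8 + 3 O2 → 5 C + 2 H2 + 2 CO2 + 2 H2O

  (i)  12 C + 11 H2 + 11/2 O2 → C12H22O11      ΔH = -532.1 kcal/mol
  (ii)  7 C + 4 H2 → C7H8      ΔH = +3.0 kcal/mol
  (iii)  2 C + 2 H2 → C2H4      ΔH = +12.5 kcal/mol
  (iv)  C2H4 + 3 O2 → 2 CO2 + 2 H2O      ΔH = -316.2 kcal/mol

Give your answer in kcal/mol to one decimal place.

(i): not needed (C12H22O11 appears nowhere else).
(ii) reversed (reverse to put C7H8 on the reactant side): -3.0 kcal/mol
(iii) as written: +12.5 kcal/mol
(iv) as written (CO2 already on the product side): -316.2 kcal/mol
ΔH = (-1)·(+3.0) + (1)·(+12.5) + (1)·(-316.2) = -306.7 kcal/mol

ΔH = -306.7 kcal/mol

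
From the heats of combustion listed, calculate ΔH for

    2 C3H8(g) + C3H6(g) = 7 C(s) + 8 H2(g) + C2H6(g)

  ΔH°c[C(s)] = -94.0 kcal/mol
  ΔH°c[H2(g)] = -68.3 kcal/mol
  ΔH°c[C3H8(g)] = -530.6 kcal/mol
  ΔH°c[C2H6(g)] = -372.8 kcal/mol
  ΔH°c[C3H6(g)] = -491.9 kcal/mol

ΔH = 24.1 kcal/mol

With combustion enthalpies, reactants minus products:
= [2·(-530.6) + 1·(-491.9)] − [7·(-94.0) + 8·(-68.3) + 1·(-372.8)]
= 24.1 kcal/mol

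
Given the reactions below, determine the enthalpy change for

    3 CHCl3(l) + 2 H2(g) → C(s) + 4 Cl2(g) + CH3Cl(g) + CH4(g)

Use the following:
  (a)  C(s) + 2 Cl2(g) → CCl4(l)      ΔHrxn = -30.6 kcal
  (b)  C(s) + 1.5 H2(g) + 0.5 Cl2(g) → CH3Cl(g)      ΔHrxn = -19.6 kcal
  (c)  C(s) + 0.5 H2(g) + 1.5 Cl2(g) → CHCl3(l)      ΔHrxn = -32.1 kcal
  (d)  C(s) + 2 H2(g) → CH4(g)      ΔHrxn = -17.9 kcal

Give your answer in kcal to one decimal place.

ΔHrxn = 58.8 kcal

(a): not needed.
(b) as written: -19.6 kcal
(c) reversed and × 3: (-3)·(-32.1) = +96.3 kcal
(d) as written: -17.9 kcal
Combining the equations, ΔHrxn = (-19.6) + (+96.3) + (-17.9) = 58.8 kcal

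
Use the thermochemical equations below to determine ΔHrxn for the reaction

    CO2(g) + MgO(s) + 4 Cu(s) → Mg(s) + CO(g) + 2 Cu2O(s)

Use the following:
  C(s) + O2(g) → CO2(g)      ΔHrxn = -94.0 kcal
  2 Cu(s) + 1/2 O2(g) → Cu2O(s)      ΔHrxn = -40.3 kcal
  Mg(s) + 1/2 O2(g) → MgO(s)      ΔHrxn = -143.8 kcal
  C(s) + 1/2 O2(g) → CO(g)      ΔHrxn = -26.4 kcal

equation 1 reversed: +94.0 kcal
equation 2 × 2: (2)·(-40.3) = -80.6 kcal
equation 3 reversed: +143.8 kcal
equation 4 as written: -26.4 kcal
ΔHrxn = (-1)·(-94.0) + (2)·(-40.3) + (-1)·(-143.8) + (1)·(-26.4) = 130.8 kcal

ΔHrxn = 130.8 kcal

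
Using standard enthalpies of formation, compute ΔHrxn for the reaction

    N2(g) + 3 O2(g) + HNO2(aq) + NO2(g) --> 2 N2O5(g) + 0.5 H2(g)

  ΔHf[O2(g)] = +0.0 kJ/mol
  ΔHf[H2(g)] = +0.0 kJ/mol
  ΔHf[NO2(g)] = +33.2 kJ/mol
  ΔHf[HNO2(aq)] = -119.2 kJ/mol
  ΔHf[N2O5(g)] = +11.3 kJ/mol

ΔHrxn = 108.6 kJ/mol

Products: 2·(+11.3) + 1/2·(+0.0) = +22.6
Reactants: 1·(+0.0) + 3·(+0.0) + 1·(-119.2) + 1·(+33.2) = -86.0
ΔHrxn = (+22.6) − (-86.0) = 108.6 kJ/mol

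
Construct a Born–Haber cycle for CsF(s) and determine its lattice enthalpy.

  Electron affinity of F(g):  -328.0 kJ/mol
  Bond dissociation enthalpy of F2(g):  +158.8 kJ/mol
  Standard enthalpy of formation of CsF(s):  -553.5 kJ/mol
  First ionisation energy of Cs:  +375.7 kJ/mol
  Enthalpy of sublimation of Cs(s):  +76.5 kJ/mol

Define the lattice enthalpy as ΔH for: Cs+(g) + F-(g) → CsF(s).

ΔHf° = 1·ΔHsub + 1·(ΣIE) + 1/2·D(F2) + 1·EA + U
-553.5 = 1·(+76.5) + 1·(+375.7) + 1/2·(+158.8) + 1·(-328.0) + U
U = -553.5 − (+203.6) = -757.1 kJ/mol

U = -757.1 kJ/mol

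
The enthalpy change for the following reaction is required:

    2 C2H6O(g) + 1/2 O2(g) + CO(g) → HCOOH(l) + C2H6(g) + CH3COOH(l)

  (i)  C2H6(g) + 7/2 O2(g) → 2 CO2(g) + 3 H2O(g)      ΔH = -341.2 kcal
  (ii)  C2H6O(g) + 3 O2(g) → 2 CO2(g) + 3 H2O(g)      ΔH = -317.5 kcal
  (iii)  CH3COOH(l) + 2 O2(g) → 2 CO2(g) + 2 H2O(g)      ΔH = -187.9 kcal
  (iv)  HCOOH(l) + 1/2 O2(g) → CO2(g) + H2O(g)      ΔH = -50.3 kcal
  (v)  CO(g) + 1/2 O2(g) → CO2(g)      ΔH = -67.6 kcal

ΔH = -123.2 kcal

(i) reversed (reverse to put C2H6(g) on the product side): +341.2 kcal
(ii) × 2 (×2 to match 2 C2H6O(g) in the target): (2)·(-317.5) = -635.0 kcal
(iii) reversed (reverse to put CH3COOH(l) on the product side): +187.9 kcal
(iv) reversed (reverse to put HCOOH(l) on the product side): +50.3 kcal
(v) as written (CO(g) already on the reactant side): -67.6 kcal
By Hess's law, ΔH = (-1)·(-341.2) + (2)·(-317.5) + (-1)·(-187.9) + (-1)·(-50.3) + (1)·(-67.6) = -123.2 kcal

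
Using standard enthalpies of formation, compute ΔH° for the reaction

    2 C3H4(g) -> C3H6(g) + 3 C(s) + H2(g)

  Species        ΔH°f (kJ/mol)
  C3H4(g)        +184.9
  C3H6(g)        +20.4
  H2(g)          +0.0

ΔH° = -349.4 kJ/mol

Products: 1·(+20.4) + 3·(+0.0) + 1·(+0.0) = +20.4
Reactants: 2·(+184.9) = +369.8
ΔH° = (+20.4) − (+369.8) = -349.4 kJ/mol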